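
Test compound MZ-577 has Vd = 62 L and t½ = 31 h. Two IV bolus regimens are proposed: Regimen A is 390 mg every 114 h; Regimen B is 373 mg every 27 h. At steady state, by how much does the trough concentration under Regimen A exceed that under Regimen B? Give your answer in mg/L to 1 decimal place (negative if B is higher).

-6.7 mg/L

Regimen A: f = (1/2)^(114/31) ≈ 0.0782; Cmin,ss = (390/62)·f/(1−f) ≈ 0.534 mg/L.
Regimen B: f = (1/2)^(27/31) ≈ 0.5468; Cmin,ss = (373/62)·f/(1−f) ≈ 7.259 mg/L.
Difference ≈ 0.534 − 7.259 ≈ -6.725 mg/L.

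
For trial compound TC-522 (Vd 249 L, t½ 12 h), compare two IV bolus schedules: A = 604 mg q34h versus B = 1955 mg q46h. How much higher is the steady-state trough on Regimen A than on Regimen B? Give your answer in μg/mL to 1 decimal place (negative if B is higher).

-0.2 μg/mL

Regimen A: f = (1/2)^(34/12) ≈ 0.1403; Cmin,ss = (604/249)·f/(1−f) ≈ 0.396 μg/mL.
Regimen B: f = (1/2)^(46/12) ≈ 0.0702; Cmin,ss = (1955/249)·f/(1−f) ≈ 0.593 μg/mL.
Difference ≈ 0.396 − 0.593 ≈ -0.197 μg/mL.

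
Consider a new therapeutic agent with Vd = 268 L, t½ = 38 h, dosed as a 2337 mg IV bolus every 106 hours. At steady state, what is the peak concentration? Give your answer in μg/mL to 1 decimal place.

τ/t½ = 106/38 ≈ 2.7895, so fraction remaining f = (1/2)^(106/38) ≈ 0.1446.
At steady state, accumulation factor R = 1/(1 − e^(−kτ)) ≈ 1.1690.
Single-dose peak C₀ = D/Vd = 2337/268 ≈ 8.720 μg/mL.
Cmax,ss = C₀/(1 − f) ≈ 8.720/0.8554 ≈ 10.194 μg/mL.

10.2 μg/mL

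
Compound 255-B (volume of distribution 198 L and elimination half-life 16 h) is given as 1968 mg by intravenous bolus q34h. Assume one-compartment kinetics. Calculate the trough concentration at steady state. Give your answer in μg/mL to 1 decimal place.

3.0 μg/mL

Over one 34-h interval, 34/16 ≈ 2.125 half-lives elapse, leaving f ≈ 0.2293 of each dose.
Accumulation ratio R = 1/(1 − f) ≈ 1/0.7707 ≈ 1.2975.
Single-dose peak C₀ = D/Vd = 1968/198 ≈ 9.939 μg/mL.
Steady-state peak Cmax,ss = C₀·R ≈ 9.939 × 1.2975 ≈ 12.896 μg/mL.
One interval later, Cmin,ss = Cmax,ss·e^(−kτ) ≈ 12.896 × 0.2293 ≈ 2.957 μg/mL.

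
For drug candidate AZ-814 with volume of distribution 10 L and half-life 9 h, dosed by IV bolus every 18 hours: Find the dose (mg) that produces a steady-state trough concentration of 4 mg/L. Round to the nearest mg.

120 mg

τ/t½ = 18/9 ≈ 2, so f = (1/2)^(18/9) ≈ 0.250000.
Cmin,ss = (D/Vd)·f/(1−f), so D = Cmin,ss·Vd·(1−f)/f.
D = 4 × 10 × (1−f)/f ≈ 4 × 10 × 3.00000 ≈ 120.00 mg.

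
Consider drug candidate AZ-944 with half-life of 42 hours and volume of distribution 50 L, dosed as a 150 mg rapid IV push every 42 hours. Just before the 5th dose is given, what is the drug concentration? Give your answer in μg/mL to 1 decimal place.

f = (1/2)^(τ/t½) = (1/2)^(42/42) ≈ 0.5000.
C₀ = D/Vd = 150/50 ≈ 3.000 μg/mL.
Before the 5th dose, 4 doses have been given. Superposition: Cmin = C₀·(f + f² + … + f^4).
≈ 3.000 × (0.5000 + 0.2500 + 0.1250 + 0.0625) ≈ 3.000 × 0.9375 ≈ 2.812 μg/mL.

2.8 μg/mL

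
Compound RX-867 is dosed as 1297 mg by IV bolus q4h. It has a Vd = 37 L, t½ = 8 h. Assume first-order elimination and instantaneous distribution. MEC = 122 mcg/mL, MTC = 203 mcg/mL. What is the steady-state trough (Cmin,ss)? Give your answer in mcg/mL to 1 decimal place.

84.6 mcg/mL

Over one 4-h interval, 4/8 ≈ 0.5 half-lives elapse, leaving f ≈ 0.7071 of each dose.
Accumulation ratio R = 1/(1 − f) ≈ 1/0.2929 ≈ 3.4141.
Single-dose peak C₀ = D/Vd = 1297/37 ≈ 35.054 mcg/mL.
Cmax,ss = C₀/(1 − f) ≈ 35.054/0.2929 ≈ 119.679 mcg/mL.
One interval later, Cmin,ss = Cmax,ss·e^(−kτ) ≈ 119.679 × 0.7071 ≈ 84.625 mcg/mL.
Trough 84.6 mcg/mL vs MEC 122 mcg/mL: subtherapeutic.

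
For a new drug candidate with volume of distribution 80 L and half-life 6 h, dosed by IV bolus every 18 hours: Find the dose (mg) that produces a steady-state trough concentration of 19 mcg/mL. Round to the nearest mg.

τ/t½ = 18/6 ≈ 3, so f = (1/2)^(18/6) ≈ 0.125000.
Cmin,ss = (D/Vd)·f/(1−f), so D = Cmin,ss·Vd·(1−f)/f.
D = 19 × 80 × (1−f)/f ≈ 19 × 80 × 7.00000 ≈ 10640.00 mg.

10640 mg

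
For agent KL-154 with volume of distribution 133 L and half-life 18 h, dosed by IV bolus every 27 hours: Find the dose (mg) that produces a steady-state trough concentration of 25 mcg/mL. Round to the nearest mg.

τ/t½ = 27/18 ≈ 1.5, so f = (1/2)^(27/18) ≈ 0.353553.
Cmin,ss = (D/Vd)·f/(1−f), so D = Cmin,ss·Vd·(1−f)/f.
D = 25 × 133 × (1−f)/f ≈ 25 × 133 × 1.82843 ≈ 6079.53 mg.

6080 mg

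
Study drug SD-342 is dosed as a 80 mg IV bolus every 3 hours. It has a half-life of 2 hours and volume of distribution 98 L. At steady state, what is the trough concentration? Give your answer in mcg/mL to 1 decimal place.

0.4 mcg/mL

Over one 3-h interval, 3/2 ≈ 1.5 half-lives elapse, leaving f ≈ 0.3536 of each dose.
Single-dose peak C₀ = D/Vd = 80/98 ≈ 0.816 mcg/mL.
Steady-state trough Cmin,ss = C₀·f/(1−f) ≈ 0.816 × 0.3536/0.6464 ≈ 0.446 mcg/mL.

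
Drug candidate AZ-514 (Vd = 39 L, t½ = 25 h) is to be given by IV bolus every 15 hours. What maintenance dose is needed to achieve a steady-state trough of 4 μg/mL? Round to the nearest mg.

τ/t½ = 15/25 ≈ 0.6, so f = (1/2)^(15/25) ≈ 0.659754.
Cmin,ss = (D/Vd)·f/(1−f), so D = Cmin,ss·Vd·(1−f)/f.
D = 4 × 39 × (1−f)/f ≈ 4 × 39 × 0.51572 ≈ 80.45 mg.

80 mg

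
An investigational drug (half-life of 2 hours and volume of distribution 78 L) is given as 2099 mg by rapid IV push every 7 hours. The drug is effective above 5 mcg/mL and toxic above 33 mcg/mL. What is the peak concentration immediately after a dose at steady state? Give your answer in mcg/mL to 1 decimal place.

29.5 mcg/mL

τ/t½ = 7/2 ≈ 3.5, so fraction remaining f = (1/2)^(7/2) ≈ 0.0884.
Accumulation ratio R = 1/(1 − f) ≈ 1/0.9116 ≈ 1.0970.
Single-dose peak C₀ = D/Vd = 2099/78 ≈ 26.910 mcg/mL.
Steady-state peak Cmax,ss = C₀·R ≈ 26.910 × 1.0970 ≈ 29.520 mcg/mL.
Peak 29.5 mcg/mL vs MTC 33 mcg/mL: below toxic threshold.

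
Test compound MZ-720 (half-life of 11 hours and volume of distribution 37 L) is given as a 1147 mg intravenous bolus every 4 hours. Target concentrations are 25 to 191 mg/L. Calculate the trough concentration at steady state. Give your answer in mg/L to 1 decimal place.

108.1 mg/L

Over one 4-h interval, 4/11 ≈ 0.36364 half-lives elapse, leaving f ≈ 0.7772 of each dose.
Single-dose peak C₀ = D/Vd = 1147/37 ≈ 31.000 mg/L.
Steady-state trough Cmin,ss = C₀·f/(1−f) ≈ 31.000 × 0.7772/0.2228 ≈ 108.138 mg/L.
Trough 108.1 mg/L vs MEC 25 mg/L: adequate.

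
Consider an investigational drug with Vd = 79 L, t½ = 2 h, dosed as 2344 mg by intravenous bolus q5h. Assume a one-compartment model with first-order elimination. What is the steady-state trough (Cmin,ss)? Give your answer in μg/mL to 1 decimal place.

6.4 μg/mL

τ/t½ = 5/2 ≈ 2.5, so fraction remaining f = (1/2)^(5/2) ≈ 0.1768.
Accumulation ratio R = 1/(1 − f) ≈ 1/0.8232 ≈ 1.2148.
Each bolus raises the concentration by D/Vd = 2344/79 ≈ 29.671 μg/mL.
Cmax,ss = C₀/(1 − f) ≈ 29.671/0.8232 ≈ 36.043 μg/mL.
One interval later, Cmin,ss = Cmax,ss·e^(−kτ) ≈ 36.043 × 0.1768 ≈ 6.372 μg/mL.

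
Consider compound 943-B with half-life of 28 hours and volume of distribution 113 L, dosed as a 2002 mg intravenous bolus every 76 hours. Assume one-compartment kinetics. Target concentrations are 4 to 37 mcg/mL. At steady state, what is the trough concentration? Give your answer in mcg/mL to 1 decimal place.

3.2 mcg/mL

k = ln2/t½ = ln2/28 ≈ 0.024755 h⁻¹; fraction remaining f = e^(−kτ) = e^(−0.024755×76) ≈ 0.1524.
Each bolus raises the concentration by D/Vd = 2002/113 ≈ 17.717 mcg/mL.
Steady-state trough Cmin,ss = C₀·f/(1−f) ≈ 17.717 × 0.1524/0.8476 ≈ 3.186 mcg/mL.
Trough 3.2 mcg/mL vs MEC 4 mcg/mL: subtherapeutic.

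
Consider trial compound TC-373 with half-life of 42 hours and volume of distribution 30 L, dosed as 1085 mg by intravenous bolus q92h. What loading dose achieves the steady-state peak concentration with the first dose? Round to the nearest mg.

f = (1/2)^(92/42) ≈ 0.219079; accumulation ratio R = 1/(1−f) ≈ 1.28054.
Loading dose to hit Cmax,ss on first dose: D_load = D_maint·R ≈ 1085 × 1.28054 ≈ 1389.39 mg.

1389 mg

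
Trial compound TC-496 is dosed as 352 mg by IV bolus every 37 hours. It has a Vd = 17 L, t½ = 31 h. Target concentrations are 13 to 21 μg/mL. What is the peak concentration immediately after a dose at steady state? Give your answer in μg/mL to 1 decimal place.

36.8 μg/mL

Over one 37-h interval, 37/31 ≈ 1.1935 half-lives elapse, leaving f ≈ 0.4372 of each dose.
At steady state, accumulation factor R = 1/(1 − e^(−kτ)) ≈ 1.7768.
Single-dose peak C₀ = D/Vd = 352/17 ≈ 20.706 μg/mL.
Steady-state peak Cmax,ss = C₀·R ≈ 20.706 × 1.7768 ≈ 36.790 μg/mL.
Peak 36.8 μg/mL vs MTC 21 μg/mL: exceeds toxic threshold.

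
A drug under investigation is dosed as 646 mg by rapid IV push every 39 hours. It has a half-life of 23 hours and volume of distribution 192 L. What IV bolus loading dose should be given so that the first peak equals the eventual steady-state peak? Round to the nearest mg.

934 mg

f = (1/2)^(39/23) ≈ 0.308715; accumulation ratio R = 1/(1−f) ≈ 1.44658.
Loading dose to hit Cmax,ss on first dose: D_load = D_maint·R ≈ 646 × 1.44658 ≈ 934.49 mg.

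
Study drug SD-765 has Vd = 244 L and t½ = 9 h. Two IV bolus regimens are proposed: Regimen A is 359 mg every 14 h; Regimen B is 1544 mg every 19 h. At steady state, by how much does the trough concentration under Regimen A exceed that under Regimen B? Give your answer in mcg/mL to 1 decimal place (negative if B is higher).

Regimen A: f = (1/2)^(14/9) ≈ 0.3402; Cmin,ss = (359/244)·f/(1−f) ≈ 0.759 mcg/mL.
Regimen B: f = (1/2)^(19/9) ≈ 0.2315; Cmin,ss = (1544/244)·f/(1−f) ≈ 1.906 mcg/mL.
Difference ≈ 0.759 − 1.906 ≈ -1.147 mcg/mL.

-1.1 mcg/mL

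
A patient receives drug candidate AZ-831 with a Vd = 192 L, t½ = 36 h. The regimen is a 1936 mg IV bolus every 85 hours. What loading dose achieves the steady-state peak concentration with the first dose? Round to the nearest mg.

2404 mg

f = (1/2)^(85/36) ≈ 0.194641; accumulation ratio R = 1/(1−f) ≈ 1.24168.
Loading dose to hit Cmax,ss on first dose: D_load = D_maint·R ≈ 1936 × 1.24168 ≈ 2403.89 mg.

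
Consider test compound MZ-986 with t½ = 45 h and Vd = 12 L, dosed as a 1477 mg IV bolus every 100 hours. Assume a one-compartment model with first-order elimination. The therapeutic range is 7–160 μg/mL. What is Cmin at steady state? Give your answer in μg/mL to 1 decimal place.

33.6 μg/mL

Over one 100-h interval, 100/45 ≈ 2.2222 half-lives elapse, leaving f ≈ 0.2143 of each dose.
Single-dose peak C₀ = D/Vd = 1477/12 ≈ 123.083 μg/mL.
Steady-state trough Cmin,ss = C₀·f/(1−f) ≈ 123.083 × 0.2143/0.7857 ≈ 33.571 μg/mL.
Trough 33.6 μg/mL vs MEC 7 μg/mL: adequate.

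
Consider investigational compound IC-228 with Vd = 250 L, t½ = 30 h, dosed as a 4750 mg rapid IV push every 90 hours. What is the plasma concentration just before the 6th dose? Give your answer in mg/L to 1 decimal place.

f = (1/2)^(τ/t½) = (1/2)^(90/30) ≈ 0.1250.
C₀ = D/Vd = 4750/250 ≈ 19.000 mg/L.
Before the 6th dose, 5 doses have been given. Superposition: Cmin = C₀·(f + f² + … + f^5).
≈ 19.000 × (0.1250 + 0.0156 + 0.0020 + 0.0002 + 0.0000) ≈ 19.000 × 0.1428 ≈ 2.713 mg/L.

2.7 mg/L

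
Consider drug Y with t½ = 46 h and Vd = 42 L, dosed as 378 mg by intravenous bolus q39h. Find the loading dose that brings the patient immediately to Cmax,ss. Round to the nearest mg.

851 mg

f = (1/2)^(39/46) ≈ 0.555621; accumulation ratio R = 1/(1−f) ≈ 2.25033.
Loading dose to hit Cmax,ss on first dose: D_load = D_maint·R ≈ 378 × 2.25033 ≈ 850.62 mg.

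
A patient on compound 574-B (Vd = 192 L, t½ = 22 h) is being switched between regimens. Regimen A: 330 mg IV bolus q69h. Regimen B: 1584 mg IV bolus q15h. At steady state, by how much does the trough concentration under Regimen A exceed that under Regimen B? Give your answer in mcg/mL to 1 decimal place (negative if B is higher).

-13.4 mcg/mL

Regimen A: f = (1/2)^(69/22) ≈ 0.1137; Cmin,ss = (330/192)·f/(1−f) ≈ 0.220 mcg/mL.
Regimen B: f = (1/2)^(15/22) ≈ 0.6234; Cmin,ss = (1584/192)·f/(1−f) ≈ 13.657 mcg/mL.
Difference ≈ 0.220 − 13.657 ≈ -13.437 mcg/mL.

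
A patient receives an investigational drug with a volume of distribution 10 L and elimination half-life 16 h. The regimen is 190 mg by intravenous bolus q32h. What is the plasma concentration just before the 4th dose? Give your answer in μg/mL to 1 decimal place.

f = (1/2)^(τ/t½) = (1/2)^(32/16) ≈ 0.2500.
C₀ = D/Vd = 190/10 ≈ 19.000 μg/mL.
Before the 4th dose, 3 doses have been given. Superposition: Cmin = C₀·(f + f² + … + f^3).
≈ 19.000 × (0.2500 + 0.0625 + 0.0156) ≈ 19.000 × 0.3281 ≈ 6.234 μg/mL.

6.2 μg/mL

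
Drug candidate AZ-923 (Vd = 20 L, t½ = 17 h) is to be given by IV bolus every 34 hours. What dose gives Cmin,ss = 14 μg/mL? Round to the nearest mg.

840 mg

τ/t½ = 34/17 ≈ 2, so f = (1/2)^(34/17) ≈ 0.250000.
Cmin,ss = (D/Vd)·f/(1−f), so D = Cmin,ss·Vd·(1−f)/f.
D = 14 × 20 × (1−f)/f ≈ 14 × 20 × 3.00000 ≈ 840.00 mg.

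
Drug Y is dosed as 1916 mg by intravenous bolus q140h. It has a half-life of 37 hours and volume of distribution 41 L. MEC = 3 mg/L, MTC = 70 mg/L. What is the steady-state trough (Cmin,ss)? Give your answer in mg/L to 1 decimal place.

3.7 mg/L

τ/t½ = 140/37 ≈ 3.7838, so fraction remaining f = (1/2)^(140/37) ≈ 0.0726.
At steady state, accumulation factor R = 1/(1 − e^(−kτ)) ≈ 1.0783.
Single-dose peak C₀ = D/Vd = 1916/41 ≈ 46.732 mg/L.
Steady-state peak Cmax,ss = C₀·R ≈ 46.732 × 1.0783 ≈ 50.391 mg/L.
One interval later, Cmin,ss = Cmax,ss·e^(−kτ) ≈ 50.391 × 0.0726 ≈ 3.658 mg/L.
Trough 3.7 mg/L vs MEC 3 mg/L: adequate.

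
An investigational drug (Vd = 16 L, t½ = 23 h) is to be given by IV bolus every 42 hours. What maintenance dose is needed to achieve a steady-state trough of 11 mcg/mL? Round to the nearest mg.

448 mg

τ/t½ = 42/23 ≈ 1.8261, so f = (1/2)^(42/23) ≈ 0.282029.
Cmin,ss = (D/Vd)·f/(1−f), so D = Cmin,ss·Vd·(1−f)/f.
D = 11 × 16 × (1−f)/f ≈ 11 × 16 × 2.54573 ≈ 448.05 mg.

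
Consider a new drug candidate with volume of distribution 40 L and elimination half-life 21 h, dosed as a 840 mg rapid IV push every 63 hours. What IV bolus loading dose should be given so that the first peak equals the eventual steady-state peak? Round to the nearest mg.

960 mg

f = (1/2)^(63/21) ≈ 0.125000; accumulation ratio R = 1/(1−f) ≈ 1.14286.
Loading dose to hit Cmax,ss on first dose: D_load = D_maint·R ≈ 840 × 1.14286 ≈ 960.00 mg.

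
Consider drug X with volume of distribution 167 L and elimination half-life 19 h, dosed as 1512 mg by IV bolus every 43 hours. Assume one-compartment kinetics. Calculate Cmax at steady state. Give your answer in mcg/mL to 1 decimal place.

k = ln2/t½ = ln2/19 ≈ 0.036481 h⁻¹; fraction remaining f = e^(−kτ) = e^(−0.036481×43) ≈ 0.2083.
At steady state, accumulation factor R = 1/(1 − e^(−kτ)) ≈ 1.2631.
Each bolus raises the concentration by D/Vd = 1512/167 ≈ 9.054 mcg/mL.
Steady-state peak Cmax,ss = C₀·R ≈ 9.054 × 1.2631 ≈ 11.436 mcg/mL.

11.4 mcg/mL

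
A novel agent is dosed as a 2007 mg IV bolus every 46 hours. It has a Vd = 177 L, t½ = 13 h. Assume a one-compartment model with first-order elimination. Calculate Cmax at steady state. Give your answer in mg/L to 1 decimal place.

12.4 mg/L

Over one 46-h interval, 46/13 ≈ 3.5385 half-lives elapse, leaving f ≈ 0.0861 of each dose.
Accumulation ratio R = 1/(1 − f) ≈ 1/0.9139 ≈ 1.0942.
Each bolus raises the concentration by D/Vd = 2007/177 ≈ 11.339 mg/L.
Steady-state peak Cmax,ss = C₀·R ≈ 11.339 × 1.0942 ≈ 12.407 mg/L.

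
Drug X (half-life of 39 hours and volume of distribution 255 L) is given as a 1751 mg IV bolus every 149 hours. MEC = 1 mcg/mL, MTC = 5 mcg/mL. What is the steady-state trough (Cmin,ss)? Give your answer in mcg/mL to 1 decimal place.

0.5 mcg/mL

τ/t½ = 149/39 ≈ 3.8205, so fraction remaining f = (1/2)^(149/39) ≈ 0.0708.
At steady state, accumulation factor R = 1/(1 − e^(−kτ)) ≈ 1.0762.
Single-dose peak C₀ = D/Vd = 1751/255 ≈ 6.867 mcg/mL.
Steady-state peak Cmax,ss = C₀·R ≈ 6.867 × 1.0762 ≈ 7.390 mcg/mL.
Steady-state trough Cmin,ss = Cmax,ss·f ≈ 7.390 × 0.0708 ≈ 0.523 mcg/mL.
Trough 0.5 mcg/mL vs MEC 1 mcg/mL: subtherapeutic.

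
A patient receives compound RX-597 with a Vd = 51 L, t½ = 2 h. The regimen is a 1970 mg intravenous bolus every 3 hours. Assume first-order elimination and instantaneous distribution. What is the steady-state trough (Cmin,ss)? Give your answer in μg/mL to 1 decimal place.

Over one 3-h interval, 3/2 ≈ 1.5 half-lives elapse, leaving f ≈ 0.3536 of each dose.
Accumulation ratio R = 1/(1 − f) ≈ 1/0.6464 ≈ 1.5470.
Each bolus raises the concentration by D/Vd = 1970/51 ≈ 38.627 μg/mL.
Steady-state peak Cmax,ss = C₀·R ≈ 38.627 × 1.5470 ≈ 59.756 μg/mL.
Steady-state trough Cmin,ss = Cmax,ss·f ≈ 59.756 × 0.3536 ≈ 21.130 μg/mL.

21.1 μg/mL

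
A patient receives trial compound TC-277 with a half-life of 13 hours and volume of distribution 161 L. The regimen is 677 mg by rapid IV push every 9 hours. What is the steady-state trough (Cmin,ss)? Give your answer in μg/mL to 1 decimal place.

6.8 μg/mL

τ/t½ = 9/13 ≈ 0.69231, so fraction remaining f = (1/2)^(9/13) ≈ 0.6189.
At steady state, accumulation factor R = 1/(1 − e^(−kτ)) ≈ 2.6240.
Each bolus raises the concentration by D/Vd = 677/161 ≈ 4.205 μg/mL.
Cmax,ss = C₀/(1 − f) ≈ 4.205/0.3811 ≈ 11.034 μg/mL.
Steady-state trough Cmin,ss = Cmax,ss·f ≈ 11.034 × 0.6189 ≈ 6.829 μg/mL.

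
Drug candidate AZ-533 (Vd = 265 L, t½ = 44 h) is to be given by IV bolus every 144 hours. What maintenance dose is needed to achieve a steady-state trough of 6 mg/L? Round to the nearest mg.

13777 mg

τ/t½ = 144/44 ≈ 3.2727, so f = (1/2)^(144/44) ≈ 0.103469.
Cmin,ss = (D/Vd)·f/(1−f), so D = Cmin,ss·Vd·(1−f)/f.
D = 6 × 265 × (1−f)/f ≈ 6 × 265 × 8.66473 ≈ 13776.92 mg.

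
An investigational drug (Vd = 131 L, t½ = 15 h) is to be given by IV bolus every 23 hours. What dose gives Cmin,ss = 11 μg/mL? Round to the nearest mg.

2730 mg

τ/t½ = 23/15 ≈ 1.5333, so f = (1/2)^(23/15) ≈ 0.345478.
Cmin,ss = (D/Vd)·f/(1−f), so D = Cmin,ss·Vd·(1−f)/f.
D = 11 × 131 × (1−f)/f ≈ 11 × 131 × 1.89454 ≈ 2730.03 mg.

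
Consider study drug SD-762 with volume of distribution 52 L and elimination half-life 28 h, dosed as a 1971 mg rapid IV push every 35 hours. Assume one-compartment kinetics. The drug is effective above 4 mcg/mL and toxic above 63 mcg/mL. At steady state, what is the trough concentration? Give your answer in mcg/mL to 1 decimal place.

τ/t½ = 35/28 ≈ 1.25, so fraction remaining f = (1/2)^(35/28) ≈ 0.4204.
Accumulation ratio R = 1/(1 − f) ≈ 1/0.5796 ≈ 1.7253.
Single-dose peak C₀ = D/Vd = 1971/52 ≈ 37.904 mcg/mL.
Cmax,ss = C₀/(1 − f) ≈ 37.904/0.5796 ≈ 65.397 mcg/mL.
One interval later, Cmin,ss = Cmax,ss·e^(−kτ) ≈ 65.397 × 0.4204 ≈ 27.493 mcg/mL.
Trough 27.5 mcg/mL vs MEC 4 mcg/mL: adequate.

27.5 mcg/mL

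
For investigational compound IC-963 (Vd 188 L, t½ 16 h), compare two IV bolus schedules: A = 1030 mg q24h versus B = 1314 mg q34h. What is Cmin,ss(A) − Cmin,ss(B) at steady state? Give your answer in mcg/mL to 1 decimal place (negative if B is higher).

Regimen A: f = (1/2)^(24/16) ≈ 0.3536; Cmin,ss = (1030/188)·f/(1−f) ≈ 2.997 mcg/mL.
Regimen B: f = (1/2)^(34/16) ≈ 0.2293; Cmin,ss = (1314/188)·f/(1−f) ≈ 2.079 mcg/mL.
Difference ≈ 2.997 − 2.079 ≈ 0.918 mcg/mL.

0.9 mcg/mL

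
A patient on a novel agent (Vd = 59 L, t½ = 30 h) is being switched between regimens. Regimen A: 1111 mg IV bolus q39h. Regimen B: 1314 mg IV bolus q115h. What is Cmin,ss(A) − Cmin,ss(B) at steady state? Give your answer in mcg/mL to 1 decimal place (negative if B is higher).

11.2 mcg/mL

Regimen A: f = (1/2)^(39/30) ≈ 0.4061; Cmin,ss = (1111/59)·f/(1−f) ≈ 12.876 mcg/mL.
Regimen B: f = (1/2)^(115/30) ≈ 0.0702; Cmin,ss = (1314/59)·f/(1−f) ≈ 1.681 mcg/mL.
Difference ≈ 12.876 − 1.681 ≈ 11.195 mcg/mL.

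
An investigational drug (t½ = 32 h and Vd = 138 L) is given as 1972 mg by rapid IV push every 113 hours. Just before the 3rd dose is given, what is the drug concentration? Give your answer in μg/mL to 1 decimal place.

1.3 μg/mL

f = (1/2)^(τ/t½) = (1/2)^(113/32) ≈ 0.0865.
C₀ = D/Vd = 1972/138 ≈ 14.290 μg/mL.
Before the 3rd dose, 2 doses have been given. Superposition: Cmin = C₀·(f + f²).
≈ 14.290 × (0.0865 + 0.0075) ≈ 14.290 × 0.0940 ≈ 1.343 μg/mL.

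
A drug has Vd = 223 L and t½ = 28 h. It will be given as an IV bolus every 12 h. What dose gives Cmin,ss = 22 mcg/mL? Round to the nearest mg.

τ/t½ = 12/28 ≈ 0.42857, so f = (1/2)^(12/28) ≈ 0.742997.
Cmin,ss = (D/Vd)·f/(1−f), so D = Cmin,ss·Vd·(1−f)/f.
D = 22 × 223 × (1−f)/f ≈ 22 × 223 × 0.34590 ≈ 1696.99 mg.

1697 mg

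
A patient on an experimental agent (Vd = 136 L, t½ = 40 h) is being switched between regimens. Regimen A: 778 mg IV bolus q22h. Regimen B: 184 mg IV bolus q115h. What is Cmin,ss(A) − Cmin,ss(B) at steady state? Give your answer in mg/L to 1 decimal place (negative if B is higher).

12.1 mg/L

Regimen A: f = (1/2)^(22/40) ≈ 0.6830; Cmin,ss = (778/136)·f/(1−f) ≈ 12.325 mg/L.
Regimen B: f = (1/2)^(115/40) ≈ 0.1363; Cmin,ss = (184/136)·f/(1−f) ≈ 0.214 mg/L.
Difference ≈ 12.325 − 0.214 ≈ 12.111 mg/L.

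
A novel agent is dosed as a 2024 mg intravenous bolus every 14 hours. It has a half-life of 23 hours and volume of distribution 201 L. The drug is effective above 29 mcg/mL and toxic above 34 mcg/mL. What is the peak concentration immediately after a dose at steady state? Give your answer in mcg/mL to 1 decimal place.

29.3 mcg/mL

τ/t½ = 14/23 ≈ 0.6087, so fraction remaining f = (1/2)^(14/23) ≈ 0.6558.
Accumulation ratio R = 1/(1 − f) ≈ 1/0.3442 ≈ 2.9053.
Each bolus raises the concentration by D/Vd = 2024/201 ≈ 10.070 mcg/mL.
Steady-state peak Cmax,ss = C₀·R ≈ 10.070 × 2.9053 ≈ 29.256 mcg/mL.
Peak 29.3 mcg/mL vs MTC 34 mcg/mL: below toxic threshold.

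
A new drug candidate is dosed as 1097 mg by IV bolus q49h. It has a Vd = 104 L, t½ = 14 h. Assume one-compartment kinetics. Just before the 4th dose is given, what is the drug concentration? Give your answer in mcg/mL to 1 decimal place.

f = (1/2)^(τ/t½) = (1/2)^(49/14) ≈ 0.0884.
C₀ = D/Vd = 1097/104 ≈ 10.548 mcg/mL.
Before the 4th dose, 3 doses have been given. Superposition: Cmin = C₀·(f + f² + … + f^3).
≈ 10.548 × (0.0884 + 0.0078 + 0.0007) ≈ 10.548 × 0.0969 ≈ 1.022 mcg/mL.

1.0 mcg/mL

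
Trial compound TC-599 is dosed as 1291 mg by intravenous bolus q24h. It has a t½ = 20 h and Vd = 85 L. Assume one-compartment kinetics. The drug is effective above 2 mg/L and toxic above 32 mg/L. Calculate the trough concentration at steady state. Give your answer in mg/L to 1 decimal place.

11.7 mg/L

Over one 24-h interval, 24/20 ≈ 1.2 half-lives elapse, leaving f ≈ 0.4353 of each dose.
At steady state, accumulation factor R = 1/(1 − e^(−kτ)) ≈ 1.7709.
Single-dose peak C₀ = D/Vd = 1291/85 ≈ 15.188 mg/L.
Steady-state peak Cmax,ss = C₀·R ≈ 15.188 × 1.7709 ≈ 26.896 mg/L.
One interval later, Cmin,ss = Cmax,ss·e^(−kτ) ≈ 26.896 × 0.4353 ≈ 11.708 mg/L.
Trough 11.7 mg/L vs MEC 2 mg/L: adequate.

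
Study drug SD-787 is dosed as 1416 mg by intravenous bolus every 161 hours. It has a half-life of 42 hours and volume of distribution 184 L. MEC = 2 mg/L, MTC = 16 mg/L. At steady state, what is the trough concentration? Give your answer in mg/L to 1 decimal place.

0.6 mg/L

Over one 161-h interval, 161/42 ≈ 3.8333 half-lives elapse, leaving f ≈ 0.0702 of each dose.
Single-dose peak C₀ = D/Vd = 1416/184 ≈ 7.696 mg/L.
Steady-state trough Cmin,ss = C₀·f/(1−f) ≈ 7.696 × 0.0702/0.9298 ≈ 0.581 mg/L.
Trough 0.6 mg/L vs MEC 2 mg/L: subtherapeutic.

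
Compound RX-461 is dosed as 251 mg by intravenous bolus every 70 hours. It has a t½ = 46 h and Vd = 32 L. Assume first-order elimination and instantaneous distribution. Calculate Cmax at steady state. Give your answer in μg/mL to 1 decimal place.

12.0 μg/mL

k = ln2/t½ = ln2/46 ≈ 0.015068 h⁻¹; fraction remaining f = e^(−kτ) = e^(−0.015068×70) ≈ 0.3483.
At steady state, accumulation factor R = 1/(1 − e^(−kτ)) ≈ 1.5344.
Each bolus raises the concentration by D/Vd = 251/32 ≈ 7.844 μg/mL.
Steady-state peak Cmax,ss = C₀·R ≈ 7.844 × 1.5344 ≈ 12.036 μg/mL.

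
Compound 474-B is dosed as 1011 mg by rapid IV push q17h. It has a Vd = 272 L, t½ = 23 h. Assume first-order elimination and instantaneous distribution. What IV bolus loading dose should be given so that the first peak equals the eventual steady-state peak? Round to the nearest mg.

2522 mg

f = (1/2)^(17/23) ≈ 0.599100; accumulation ratio R = 1/(1−f) ≈ 2.49439.
Loading dose to hit Cmax,ss on first dose: D_load = D_maint·R ≈ 1011 × 2.49439 ≈ 2521.83 mg.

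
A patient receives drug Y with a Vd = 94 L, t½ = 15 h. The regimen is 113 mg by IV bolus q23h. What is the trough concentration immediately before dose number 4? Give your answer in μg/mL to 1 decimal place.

f = (1/2)^(τ/t½) = (1/2)^(23/15) ≈ 0.3455.
C₀ = D/Vd = 113/94 ≈ 1.202 μg/mL.
Before the 4th dose, 3 doses have been given. Superposition: Cmin = C₀·(f + f² + … + f^3).
≈ 1.202 × (0.3455 + 0.1194 + 0.0412) ≈ 1.202 × 0.5061 ≈ 0.608 μg/mL.

0.6 μg/mL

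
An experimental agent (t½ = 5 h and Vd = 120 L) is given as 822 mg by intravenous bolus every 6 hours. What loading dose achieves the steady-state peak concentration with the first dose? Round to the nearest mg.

f = (1/2)^(6/5) ≈ 0.435275; accumulation ratio R = 1/(1−f) ≈ 1.77077.
Loading dose to hit Cmax,ss on first dose: D_load = D_maint·R ≈ 822 × 1.77077 ≈ 1455.57 mg.

1456 mg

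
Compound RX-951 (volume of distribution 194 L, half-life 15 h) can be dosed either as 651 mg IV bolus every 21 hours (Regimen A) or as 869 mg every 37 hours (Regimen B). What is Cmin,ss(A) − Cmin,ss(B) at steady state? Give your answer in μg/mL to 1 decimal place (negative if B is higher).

1.1 μg/mL

Regimen A: f = (1/2)^(21/15) ≈ 0.3789; Cmin,ss = (651/194)·f/(1−f) ≈ 2.047 μg/mL.
Regimen B: f = (1/2)^(37/15) ≈ 0.1809; Cmin,ss = (869/194)·f/(1−f) ≈ 0.989 μg/mL.
Difference ≈ 2.047 − 0.989 ≈ 1.058 μg/mL.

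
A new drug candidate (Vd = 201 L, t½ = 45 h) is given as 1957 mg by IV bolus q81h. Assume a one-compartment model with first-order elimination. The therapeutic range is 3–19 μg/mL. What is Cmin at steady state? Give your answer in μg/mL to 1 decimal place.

3.9 μg/mL

k = ln2/t½ = ln2/45 ≈ 0.015403 h⁻¹; fraction remaining f = e^(−kτ) = e^(−0.015403×81) ≈ 0.2872.
At steady state, accumulation factor R = 1/(1 − e^(−kτ)) ≈ 1.4029.
Single-dose peak C₀ = D/Vd = 1957/201 ≈ 9.736 μg/mL.
Cmax,ss = C₀/(1 − f) ≈ 9.736/0.7128 ≈ 13.659 μg/mL.
Steady-state trough Cmin,ss = Cmax,ss·f ≈ 13.659 × 0.2872 ≈ 3.923 μg/mL.
Trough 3.9 μg/mL vs MEC 3 μg/mL: adequate.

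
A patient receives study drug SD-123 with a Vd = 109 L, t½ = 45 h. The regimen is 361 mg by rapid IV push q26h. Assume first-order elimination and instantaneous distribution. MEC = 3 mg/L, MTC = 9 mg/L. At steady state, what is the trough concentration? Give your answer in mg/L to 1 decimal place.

k = ln2/t½ = ln2/45 ≈ 0.015403 h⁻¹; fraction remaining f = e^(−kτ) = e^(−0.015403×26) ≈ 0.6700.
Accumulation ratio R = 1/(1 − f) ≈ 1/0.3300 ≈ 3.0303.
Single-dose peak C₀ = D/Vd = 361/109 ≈ 3.312 mg/L.
Cmax,ss = C₀/(1 − f) ≈ 3.312/0.3300 ≈ 10.036 mg/L.
One interval later, Cmin,ss = Cmax,ss·e^(−kτ) ≈ 10.036 × 0.6700 ≈ 6.724 mg/L.
Trough 6.7 mg/L vs MEC 3 mg/L: adequate.

6.7 mg/L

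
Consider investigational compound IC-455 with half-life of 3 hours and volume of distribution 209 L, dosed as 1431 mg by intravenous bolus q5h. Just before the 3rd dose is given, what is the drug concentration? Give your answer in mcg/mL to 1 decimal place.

f = (1/2)^(τ/t½) = (1/2)^(5/3) ≈ 0.3150.
C₀ = D/Vd = 1431/209 ≈ 6.847 mcg/mL.
Before the 3rd dose, 2 doses have been given. Superposition: Cmin = C₀·(f + f²).
≈ 6.847 × (0.3150 + 0.0992) ≈ 6.847 × 0.4142 ≈ 2.836 mcg/mL.

2.8 mcg/mL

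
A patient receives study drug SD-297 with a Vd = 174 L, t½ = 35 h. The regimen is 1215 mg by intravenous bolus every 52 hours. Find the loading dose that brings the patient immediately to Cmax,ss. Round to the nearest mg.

f = (1/2)^(52/35) ≈ 0.357072; accumulation ratio R = 1/(1−f) ≈ 1.55538.
Loading dose to hit Cmax,ss on first dose: D_load = D_maint·R ≈ 1215 × 1.55538 ≈ 1889.79 mg.

1890 mg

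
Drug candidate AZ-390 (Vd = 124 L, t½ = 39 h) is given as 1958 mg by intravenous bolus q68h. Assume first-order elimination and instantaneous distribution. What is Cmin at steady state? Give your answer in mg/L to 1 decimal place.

k = ln2/t½ = ln2/39 ≈ 0.017773 h⁻¹; fraction remaining f = e^(−kτ) = e^(−0.017773×68) ≈ 0.2986.
Accumulation ratio R = 1/(1 − f) ≈ 1/0.7014 ≈ 1.4257.
Single-dose peak C₀ = D/Vd = 1958/124 ≈ 15.790 mg/L.
Cmax,ss = C₀/(1 − f) ≈ 15.790/0.7014 ≈ 22.512 mg/L.
Steady-state trough Cmin,ss = Cmax,ss·f ≈ 22.512 × 0.2986 ≈ 6.722 mg/L.

6.7 mg/L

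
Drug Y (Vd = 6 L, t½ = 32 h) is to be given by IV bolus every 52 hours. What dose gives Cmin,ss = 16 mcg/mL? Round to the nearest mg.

τ/t½ = 52/32 ≈ 1.625, so f = (1/2)^(52/32) ≈ 0.324210.
Cmin,ss = (D/Vd)·f/(1−f), so D = Cmin,ss·Vd·(1−f)/f.
D = 16 × 6 × (1−f)/f ≈ 16 × 6 × 2.08442 ≈ 200.10 mg.

200 mg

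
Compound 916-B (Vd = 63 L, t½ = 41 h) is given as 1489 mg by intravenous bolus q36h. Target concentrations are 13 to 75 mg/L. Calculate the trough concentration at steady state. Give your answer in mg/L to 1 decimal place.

28.2 mg/L

k = ln2/t½ = ln2/41 ≈ 0.016906 h⁻¹; fraction remaining f = e^(−kτ) = e^(−0.016906×36) ≈ 0.5441.
At steady state, accumulation factor R = 1/(1 − e^(−kτ)) ≈ 2.1935.
Each bolus raises the concentration by D/Vd = 1489/63 ≈ 23.635 mg/L.
Cmax,ss = C₀/(1 − f) ≈ 23.635/0.4559 ≈ 51.843 mg/L.
Steady-state trough Cmin,ss = Cmax,ss·f ≈ 51.843 × 0.5441 ≈ 28.208 mg/L.
Trough 28.2 mg/L vs MEC 13 mg/L: adequate.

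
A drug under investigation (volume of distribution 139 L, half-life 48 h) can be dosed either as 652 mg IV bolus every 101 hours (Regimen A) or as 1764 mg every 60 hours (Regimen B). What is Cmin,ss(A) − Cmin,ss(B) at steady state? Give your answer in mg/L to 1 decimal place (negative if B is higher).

-7.8 mg/L

Regimen A: f = (1/2)^(101/48) ≈ 0.2326; Cmin,ss = (652/139)·f/(1−f) ≈ 1.422 mg/L.
Regimen B: f = (1/2)^(60/48) ≈ 0.4204; Cmin,ss = (1764/139)·f/(1−f) ≈ 9.205 mg/L.
Difference ≈ 1.422 − 9.205 ≈ -7.783 mg/L.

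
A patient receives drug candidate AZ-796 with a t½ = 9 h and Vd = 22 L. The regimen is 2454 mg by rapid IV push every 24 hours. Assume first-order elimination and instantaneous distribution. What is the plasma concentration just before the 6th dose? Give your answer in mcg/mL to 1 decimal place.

20.8 mcg/mL

f = (1/2)^(τ/t½) = (1/2)^(24/9) ≈ 0.1575.
C₀ = D/Vd = 2454/22 ≈ 111.545 mcg/mL.
Before the 6th dose, 5 doses have been given. Superposition: Cmin = C₀·(f + f² + … + f^5).
≈ 111.545 × (0.1575 + 0.0248 + 0.0039 + 0.0006 + 0.0001) ≈ 111.545 × 0.1869 ≈ 20.848 mcg/mL.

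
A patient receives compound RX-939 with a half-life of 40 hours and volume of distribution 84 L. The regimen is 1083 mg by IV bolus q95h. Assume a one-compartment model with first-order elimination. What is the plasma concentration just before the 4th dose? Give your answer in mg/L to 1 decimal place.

f = (1/2)^(τ/t½) = (1/2)^(95/40) ≈ 0.1928.
C₀ = D/Vd = 1083/84 ≈ 12.893 mg/L.
Before the 4th dose, 3 doses have been given. Superposition: Cmin = C₀·(f + f² + … + f^3).
≈ 12.893 × (0.1928 + 0.0372 + 0.0072) ≈ 12.893 × 0.2372 ≈ 3.058 mg/L.

3.1 mg/L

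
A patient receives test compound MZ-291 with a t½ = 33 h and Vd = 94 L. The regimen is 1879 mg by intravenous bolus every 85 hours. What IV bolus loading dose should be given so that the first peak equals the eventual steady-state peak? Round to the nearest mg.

2258 mg

f = (1/2)^(85/33) ≈ 0.167733; accumulation ratio R = 1/(1−f) ≈ 1.20154.
Loading dose to hit Cmax,ss on first dose: D_load = D_maint·R ≈ 1879 × 1.20154 ≈ 2257.69 mg.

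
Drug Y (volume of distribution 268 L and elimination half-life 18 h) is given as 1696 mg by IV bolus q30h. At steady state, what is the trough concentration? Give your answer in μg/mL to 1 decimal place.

2.9 μg/mL

τ/t½ = 30/18 ≈ 1.6667, so fraction remaining f = (1/2)^(30/18) ≈ 0.3150.
At steady state, accumulation factor R = 1/(1 − e^(−kτ)) ≈ 1.4599.
Each bolus raises the concentration by D/Vd = 1696/268 ≈ 6.328 μg/mL.
Cmax,ss = C₀/(1 − f) ≈ 6.328/0.6850 ≈ 9.238 μg/mL.
One interval later, Cmin,ss = Cmax,ss·e^(−kτ) ≈ 9.238 × 0.3150 ≈ 2.910 μg/mL.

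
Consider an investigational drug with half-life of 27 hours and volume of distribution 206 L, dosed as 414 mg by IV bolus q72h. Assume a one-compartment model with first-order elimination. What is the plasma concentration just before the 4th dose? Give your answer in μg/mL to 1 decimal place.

f = (1/2)^(τ/t½) = (1/2)^(72/27) ≈ 0.1575.
C₀ = D/Vd = 414/206 ≈ 2.010 μg/mL.
Before the 4th dose, 3 doses have been given. Superposition: Cmin = C₀·(f + f² + … + f^3).
≈ 2.010 × (0.1575 + 0.0248 + 0.0039) ≈ 2.010 × 0.1862 ≈ 0.374 μg/mL.

0.4 μg/mL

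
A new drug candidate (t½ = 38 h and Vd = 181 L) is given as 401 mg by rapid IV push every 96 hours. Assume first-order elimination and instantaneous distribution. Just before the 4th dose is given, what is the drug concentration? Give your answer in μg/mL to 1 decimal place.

f = (1/2)^(τ/t½) = (1/2)^(96/38) ≈ 0.1736.
C₀ = D/Vd = 401/181 ≈ 2.215 μg/mL.
Before the 4th dose, 3 doses have been given. Superposition: Cmin = C₀·(f + f² + … + f^3).
≈ 2.215 × (0.1736 + 0.0301 + 0.0052) ≈ 2.215 × 0.2089 ≈ 0.463 μg/mL.

0.5 μg/mL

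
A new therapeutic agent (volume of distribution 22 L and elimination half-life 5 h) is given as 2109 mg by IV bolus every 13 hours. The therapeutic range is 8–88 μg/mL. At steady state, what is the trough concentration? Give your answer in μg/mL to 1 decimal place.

k = ln2/t½ = ln2/5 ≈ 0.138629 h⁻¹; fraction remaining f = e^(−kτ) = e^(−0.138629×13) ≈ 0.1649.
Single-dose peak C₀ = D/Vd = 2109/22 ≈ 95.864 μg/mL.
Steady-state trough Cmin,ss = C₀·f/(1−f) ≈ 95.864 × 0.1649/0.8351 ≈ 18.929 μg/mL.
Trough 18.9 μg/mL vs MEC 8 μg/mL: adequate.

18.9 μg/mL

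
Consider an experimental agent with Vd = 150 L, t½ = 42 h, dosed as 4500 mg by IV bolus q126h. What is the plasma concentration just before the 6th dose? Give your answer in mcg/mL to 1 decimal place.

4.3 mcg/mL

f = (1/2)^(τ/t½) = (1/2)^(126/42) ≈ 0.1250.
C₀ = D/Vd = 4500/150 ≈ 30.000 mcg/mL.
Before the 6th dose, 5 doses have been given. Superposition: Cmin = C₀·(f + f² + … + f^5).
≈ 30.000 × (0.1250 + 0.0156 + 0.0020 + 0.0002 + 0.0000) ≈ 30.000 × 0.1428 ≈ 4.284 mcg/mL.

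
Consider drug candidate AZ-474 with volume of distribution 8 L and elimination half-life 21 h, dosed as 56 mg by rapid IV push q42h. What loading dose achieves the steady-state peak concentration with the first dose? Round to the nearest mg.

75 mg

f = (1/2)^(42/21) ≈ 0.250000; accumulation ratio R = 1/(1−f) ≈ 1.33333.
Loading dose to hit Cmax,ss on first dose: D_load = D_maint·R ≈ 56 × 1.33333 ≈ 74.67 mg.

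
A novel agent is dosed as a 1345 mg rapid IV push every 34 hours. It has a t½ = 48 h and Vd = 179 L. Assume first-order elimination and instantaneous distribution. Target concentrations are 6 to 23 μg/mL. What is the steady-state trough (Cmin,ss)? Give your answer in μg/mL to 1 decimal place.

11.9 μg/mL

k = ln2/t½ = ln2/48 ≈ 0.014441 h⁻¹; fraction remaining f = e^(−kτ) = e^(−0.014441×34) ≈ 0.6120.
Accumulation ratio R = 1/(1 − f) ≈ 1/0.3880 ≈ 2.5773.
Single-dose peak C₀ = D/Vd = 1345/179 ≈ 7.514 μg/mL.
Cmax,ss = C₀/(1 − f) ≈ 7.514/0.3880 ≈ 19.366 μg/mL.
Steady-state trough Cmin,ss = Cmax,ss·f ≈ 19.366 × 0.6120 ≈ 11.852 μg/mL.
Trough 11.9 μg/mL vs MEC 6 μg/mL: adequate.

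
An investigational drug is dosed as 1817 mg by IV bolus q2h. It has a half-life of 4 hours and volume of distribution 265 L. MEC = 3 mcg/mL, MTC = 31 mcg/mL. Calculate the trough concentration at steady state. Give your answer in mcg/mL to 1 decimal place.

k = ln2/t½ = ln2/4 ≈ 0.173287 h⁻¹; fraction remaining f = e^(−kτ) = e^(−0.173287×2) ≈ 0.7071.
At steady state, accumulation factor R = 1/(1 − e^(−kτ)) ≈ 3.4141.
Each bolus raises the concentration by D/Vd = 1817/265 ≈ 6.857 mcg/mL.
Steady-state peak Cmax,ss = C₀·R ≈ 6.857 × 3.4141 ≈ 23.410 mcg/mL.
Steady-state trough Cmin,ss = Cmax,ss·f ≈ 23.410 × 0.7071 ≈ 16.553 mcg/mL.
Trough 16.6 mcg/mL vs MEC 3 mcg/mL: adequate.

16.6 mcg/mL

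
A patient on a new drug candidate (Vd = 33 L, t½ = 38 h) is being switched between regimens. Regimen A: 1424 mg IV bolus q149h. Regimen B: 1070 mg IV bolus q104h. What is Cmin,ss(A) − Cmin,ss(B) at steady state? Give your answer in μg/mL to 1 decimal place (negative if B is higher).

Regimen A: f = (1/2)^(149/38) ≈ 0.0660; Cmin,ss = (1424/33)·f/(1−f) ≈ 3.049 μg/mL.
Regimen B: f = (1/2)^(104/38) ≈ 0.1500; Cmin,ss = (1070/33)·f/(1−f) ≈ 5.722 μg/mL.
Difference ≈ 3.049 − 5.722 ≈ -2.673 μg/mL.

-2.7 μg/mL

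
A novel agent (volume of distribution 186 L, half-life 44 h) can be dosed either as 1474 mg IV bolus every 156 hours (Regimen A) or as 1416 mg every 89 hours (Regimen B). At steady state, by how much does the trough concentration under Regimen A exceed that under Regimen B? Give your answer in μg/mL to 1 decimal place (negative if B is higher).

-1.7 μg/mL

Regimen A: f = (1/2)^(156/44) ≈ 0.0856; Cmin,ss = (1474/186)·f/(1−f) ≈ 0.742 μg/mL.
Regimen B: f = (1/2)^(89/44) ≈ 0.2461; Cmin,ss = (1416/186)·f/(1−f) ≈ 2.485 μg/mL.
Difference ≈ 0.742 − 2.485 ≈ -1.743 μg/mL.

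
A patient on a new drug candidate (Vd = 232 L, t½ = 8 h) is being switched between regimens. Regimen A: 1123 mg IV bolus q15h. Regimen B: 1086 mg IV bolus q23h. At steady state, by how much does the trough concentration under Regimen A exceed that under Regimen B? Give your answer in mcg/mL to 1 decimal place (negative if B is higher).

1.1 mcg/mL

Regimen A: f = (1/2)^(15/8) ≈ 0.2726; Cmin,ss = (1123/232)·f/(1−f) ≈ 1.814 mcg/mL.
Regimen B: f = (1/2)^(23/8) ≈ 0.1363; Cmin,ss = (1086/232)·f/(1−f) ≈ 0.739 mcg/mL.
Difference ≈ 1.814 − 0.739 ≈ 1.075 mcg/mL.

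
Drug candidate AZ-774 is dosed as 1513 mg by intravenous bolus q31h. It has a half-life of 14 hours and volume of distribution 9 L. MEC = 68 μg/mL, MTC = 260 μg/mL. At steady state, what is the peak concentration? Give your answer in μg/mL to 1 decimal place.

τ/t½ = 31/14 ≈ 2.2143, so fraction remaining f = (1/2)^(31/14) ≈ 0.2155.
At steady state, accumulation factor R = 1/(1 − e^(−kτ)) ≈ 1.2747.
Each bolus raises the concentration by D/Vd = 1513/9 ≈ 168.111 μg/mL.
Steady-state peak Cmax,ss = C₀·R ≈ 168.111 × 1.2747 ≈ 214.291 μg/mL.
Peak 214.3 μg/mL vs MTC 260 μg/mL: below toxic threshold.

214.3 μg/mL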